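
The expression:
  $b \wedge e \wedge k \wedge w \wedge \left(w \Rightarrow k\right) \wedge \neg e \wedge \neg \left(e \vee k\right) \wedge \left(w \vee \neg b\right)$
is never true.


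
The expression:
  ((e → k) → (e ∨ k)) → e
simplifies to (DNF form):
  e ∨ ¬k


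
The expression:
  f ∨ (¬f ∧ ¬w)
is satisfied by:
  {f: True, w: False}
  {w: False, f: False}
  {w: True, f: True}


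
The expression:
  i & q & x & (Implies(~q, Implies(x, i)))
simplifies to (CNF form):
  i & q & x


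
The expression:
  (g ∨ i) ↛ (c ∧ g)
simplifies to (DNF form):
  (g ∧ ¬c) ∨ (i ∧ ¬g)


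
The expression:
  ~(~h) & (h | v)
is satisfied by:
  {h: True}


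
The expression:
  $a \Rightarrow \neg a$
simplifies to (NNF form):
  $\neg a$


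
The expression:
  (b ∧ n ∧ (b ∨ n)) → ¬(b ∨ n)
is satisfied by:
  {n: False, b: False}
  {b: True, n: False}
  {n: True, b: False}


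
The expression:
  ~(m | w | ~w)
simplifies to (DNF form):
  False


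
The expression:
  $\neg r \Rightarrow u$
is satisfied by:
  {r: True, u: True}
  {r: True, u: False}
  {u: True, r: False}


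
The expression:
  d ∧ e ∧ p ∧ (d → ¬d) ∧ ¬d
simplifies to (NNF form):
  False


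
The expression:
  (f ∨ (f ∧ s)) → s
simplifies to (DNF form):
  s ∨ ¬f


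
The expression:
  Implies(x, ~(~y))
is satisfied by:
  {y: True, x: False}
  {x: False, y: False}
  {x: True, y: True}


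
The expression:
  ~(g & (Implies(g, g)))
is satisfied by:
  {g: False}


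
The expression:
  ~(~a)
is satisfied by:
  {a: True}


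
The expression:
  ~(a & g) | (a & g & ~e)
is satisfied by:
  {g: False, e: False, a: False}
  {a: True, g: False, e: False}
  {e: True, g: False, a: False}
  {a: True, e: True, g: False}
  {g: True, a: False, e: False}
  {a: True, g: True, e: False}
  {e: True, g: True, a: False}


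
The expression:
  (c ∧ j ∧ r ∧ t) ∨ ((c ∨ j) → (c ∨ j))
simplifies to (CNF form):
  True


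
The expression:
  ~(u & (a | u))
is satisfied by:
  {u: False}


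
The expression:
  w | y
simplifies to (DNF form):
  w | y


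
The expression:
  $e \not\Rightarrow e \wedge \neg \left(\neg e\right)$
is never true.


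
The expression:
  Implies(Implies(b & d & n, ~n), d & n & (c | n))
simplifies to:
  d & n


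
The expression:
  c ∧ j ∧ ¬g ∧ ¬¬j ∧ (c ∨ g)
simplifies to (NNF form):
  c ∧ j ∧ ¬g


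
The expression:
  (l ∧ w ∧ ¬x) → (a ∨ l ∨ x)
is always true.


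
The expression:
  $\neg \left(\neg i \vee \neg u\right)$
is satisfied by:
  {i: True, u: True}


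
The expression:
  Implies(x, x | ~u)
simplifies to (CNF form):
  True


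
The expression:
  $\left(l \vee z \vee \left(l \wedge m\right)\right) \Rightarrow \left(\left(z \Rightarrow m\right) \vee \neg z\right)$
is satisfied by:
  {m: True, z: False}
  {z: False, m: False}
  {z: True, m: True}


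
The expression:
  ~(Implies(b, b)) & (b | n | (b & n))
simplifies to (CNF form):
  False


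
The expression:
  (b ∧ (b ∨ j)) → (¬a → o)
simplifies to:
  a ∨ o ∨ ¬b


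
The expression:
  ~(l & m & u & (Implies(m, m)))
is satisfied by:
  {l: False, m: False, u: False}
  {u: True, l: False, m: False}
  {m: True, l: False, u: False}
  {u: True, m: True, l: False}
  {l: True, u: False, m: False}
  {u: True, l: True, m: False}
  {m: True, l: True, u: False}


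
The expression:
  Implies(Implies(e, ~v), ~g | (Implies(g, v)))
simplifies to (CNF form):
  v | ~g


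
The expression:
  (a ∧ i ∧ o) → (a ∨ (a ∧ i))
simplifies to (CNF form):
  True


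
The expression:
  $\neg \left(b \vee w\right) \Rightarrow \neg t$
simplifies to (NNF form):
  $b \vee w \vee \neg t$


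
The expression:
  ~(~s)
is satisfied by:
  {s: True}


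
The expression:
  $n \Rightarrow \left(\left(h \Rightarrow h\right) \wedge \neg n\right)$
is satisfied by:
  {n: False}


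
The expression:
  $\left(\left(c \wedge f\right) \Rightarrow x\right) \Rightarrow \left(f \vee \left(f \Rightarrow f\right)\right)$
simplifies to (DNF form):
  $\text{True}$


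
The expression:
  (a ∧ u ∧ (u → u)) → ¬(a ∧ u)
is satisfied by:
  {u: False, a: False}
  {a: True, u: False}
  {u: True, a: False}


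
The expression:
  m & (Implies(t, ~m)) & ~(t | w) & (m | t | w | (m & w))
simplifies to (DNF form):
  m & ~t & ~w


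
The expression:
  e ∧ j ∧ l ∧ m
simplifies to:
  e ∧ j ∧ l ∧ m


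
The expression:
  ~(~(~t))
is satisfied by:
  {t: False}


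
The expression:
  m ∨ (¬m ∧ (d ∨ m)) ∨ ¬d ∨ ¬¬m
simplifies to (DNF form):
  True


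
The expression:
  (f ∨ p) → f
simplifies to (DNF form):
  f ∨ ¬p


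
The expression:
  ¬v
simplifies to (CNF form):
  ¬v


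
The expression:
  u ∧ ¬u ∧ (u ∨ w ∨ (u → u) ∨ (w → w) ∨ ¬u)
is never true.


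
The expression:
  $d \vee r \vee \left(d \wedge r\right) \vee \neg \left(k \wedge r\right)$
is always true.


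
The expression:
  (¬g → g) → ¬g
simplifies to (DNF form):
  ¬g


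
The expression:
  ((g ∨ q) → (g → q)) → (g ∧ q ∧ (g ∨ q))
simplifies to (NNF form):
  g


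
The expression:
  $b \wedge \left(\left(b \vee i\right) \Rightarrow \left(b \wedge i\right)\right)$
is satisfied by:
  {i: True, b: True}


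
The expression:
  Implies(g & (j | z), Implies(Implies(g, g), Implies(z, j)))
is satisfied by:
  {j: True, z: False, g: False}
  {j: False, z: False, g: False}
  {g: True, j: True, z: False}
  {g: True, j: False, z: False}
  {z: True, j: True, g: False}
  {z: True, j: False, g: False}
  {z: True, g: True, j: True}


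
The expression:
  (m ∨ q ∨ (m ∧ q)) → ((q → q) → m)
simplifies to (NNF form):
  m ∨ ¬q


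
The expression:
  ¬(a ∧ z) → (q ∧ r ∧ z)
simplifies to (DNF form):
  (a ∧ z) ∨ (a ∧ q ∧ z) ∨ (a ∧ r ∧ z) ∨ (q ∧ r ∧ z)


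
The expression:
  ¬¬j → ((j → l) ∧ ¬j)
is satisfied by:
  {j: False}


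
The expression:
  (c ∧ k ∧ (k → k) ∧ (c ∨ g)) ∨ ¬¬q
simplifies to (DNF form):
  q ∨ (c ∧ k)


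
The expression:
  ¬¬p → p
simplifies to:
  True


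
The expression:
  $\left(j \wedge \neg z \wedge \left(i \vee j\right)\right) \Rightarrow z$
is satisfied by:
  {z: True, j: False}
  {j: False, z: False}
  {j: True, z: True}


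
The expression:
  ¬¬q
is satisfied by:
  {q: True}


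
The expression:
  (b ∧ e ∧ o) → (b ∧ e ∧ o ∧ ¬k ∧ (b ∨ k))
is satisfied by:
  {k: False, o: False, b: False, e: False}
  {e: True, k: False, o: False, b: False}
  {b: True, k: False, o: False, e: False}
  {e: True, b: True, k: False, o: False}
  {o: True, e: False, k: False, b: False}
  {e: True, o: True, k: False, b: False}
  {b: True, o: True, e: False, k: False}
  {e: True, b: True, o: True, k: False}
  {k: True, b: False, o: False, e: False}
  {e: True, k: True, b: False, o: False}
  {b: True, k: True, e: False, o: False}
  {e: True, b: True, k: True, o: False}
  {o: True, k: True, b: False, e: False}
  {e: True, o: True, k: True, b: False}
  {b: True, o: True, k: True, e: False}


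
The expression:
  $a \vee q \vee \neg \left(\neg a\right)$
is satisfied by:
  {a: True, q: True}
  {a: True, q: False}
  {q: True, a: False}


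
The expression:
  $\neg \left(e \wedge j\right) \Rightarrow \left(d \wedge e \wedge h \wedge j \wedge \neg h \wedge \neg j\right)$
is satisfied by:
  {j: True, e: True}


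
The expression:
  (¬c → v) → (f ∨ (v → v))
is always true.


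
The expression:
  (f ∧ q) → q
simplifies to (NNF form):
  True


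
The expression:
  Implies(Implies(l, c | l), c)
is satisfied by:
  {c: True}


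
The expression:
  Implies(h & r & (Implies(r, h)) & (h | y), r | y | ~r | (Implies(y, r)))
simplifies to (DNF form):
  True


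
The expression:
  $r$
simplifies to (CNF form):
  $r$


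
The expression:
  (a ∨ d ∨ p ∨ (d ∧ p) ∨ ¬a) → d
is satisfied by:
  {d: True}


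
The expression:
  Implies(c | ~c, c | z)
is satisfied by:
  {z: True, c: True}
  {z: True, c: False}
  {c: True, z: False}


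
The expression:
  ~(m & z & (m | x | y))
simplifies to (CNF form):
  ~m | ~z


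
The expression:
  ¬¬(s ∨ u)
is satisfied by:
  {u: True, s: True}
  {u: True, s: False}
  {s: True, u: False}


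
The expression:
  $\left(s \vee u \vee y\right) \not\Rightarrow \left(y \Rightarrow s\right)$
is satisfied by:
  {y: True, s: False}


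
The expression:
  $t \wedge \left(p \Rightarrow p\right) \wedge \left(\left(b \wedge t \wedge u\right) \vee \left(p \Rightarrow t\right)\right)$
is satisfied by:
  {t: True}


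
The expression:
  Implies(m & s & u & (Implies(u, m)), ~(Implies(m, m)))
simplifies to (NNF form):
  ~m | ~s | ~u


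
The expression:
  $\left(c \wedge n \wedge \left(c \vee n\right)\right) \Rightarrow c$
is always true.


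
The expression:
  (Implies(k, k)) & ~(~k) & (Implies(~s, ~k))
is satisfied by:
  {s: True, k: True}


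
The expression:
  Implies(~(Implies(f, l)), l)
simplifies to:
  l | ~f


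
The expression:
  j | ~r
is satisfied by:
  {j: True, r: False}
  {r: False, j: False}
  {r: True, j: True}


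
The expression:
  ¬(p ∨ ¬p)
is never true.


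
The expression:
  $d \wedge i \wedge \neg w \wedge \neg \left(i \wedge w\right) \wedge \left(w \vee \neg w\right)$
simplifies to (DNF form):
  $d \wedge i \wedge \neg w$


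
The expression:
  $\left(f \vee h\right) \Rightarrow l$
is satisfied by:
  {l: True, h: False, f: False}
  {f: True, l: True, h: False}
  {l: True, h: True, f: False}
  {f: True, l: True, h: True}
  {f: False, h: False, l: False}


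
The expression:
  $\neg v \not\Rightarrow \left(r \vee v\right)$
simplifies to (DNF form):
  $\neg r \wedge \neg v$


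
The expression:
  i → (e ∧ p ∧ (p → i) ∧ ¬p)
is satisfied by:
  {i: False}


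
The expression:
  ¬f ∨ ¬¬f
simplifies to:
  True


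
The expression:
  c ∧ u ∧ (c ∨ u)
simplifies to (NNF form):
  c ∧ u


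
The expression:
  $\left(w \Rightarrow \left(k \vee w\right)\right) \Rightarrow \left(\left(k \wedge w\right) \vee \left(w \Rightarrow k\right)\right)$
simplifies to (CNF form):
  $k \vee \neg w$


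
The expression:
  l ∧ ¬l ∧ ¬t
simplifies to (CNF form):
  False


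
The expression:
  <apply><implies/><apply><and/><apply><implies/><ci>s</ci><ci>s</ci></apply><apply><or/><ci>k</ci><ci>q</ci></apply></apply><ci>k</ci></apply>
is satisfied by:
  {k: True, q: False}
  {q: False, k: False}
  {q: True, k: True}


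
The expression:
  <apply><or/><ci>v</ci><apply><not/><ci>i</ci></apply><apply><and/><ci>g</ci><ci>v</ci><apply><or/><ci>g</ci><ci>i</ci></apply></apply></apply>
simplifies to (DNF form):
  <apply><or/><ci>v</ci><apply><not/><ci>i</ci></apply></apply>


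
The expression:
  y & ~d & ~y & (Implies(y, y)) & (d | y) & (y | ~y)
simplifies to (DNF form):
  False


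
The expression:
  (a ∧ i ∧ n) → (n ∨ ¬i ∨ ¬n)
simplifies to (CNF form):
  True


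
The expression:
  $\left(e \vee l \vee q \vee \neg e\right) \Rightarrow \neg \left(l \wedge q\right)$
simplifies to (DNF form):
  $\neg l \vee \neg q$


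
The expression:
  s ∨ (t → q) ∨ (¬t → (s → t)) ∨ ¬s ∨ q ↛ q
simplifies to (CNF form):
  True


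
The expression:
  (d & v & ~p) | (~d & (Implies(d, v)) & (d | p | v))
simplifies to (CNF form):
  (p | v) & (p | ~p) & (v | ~d) & (~d | ~p)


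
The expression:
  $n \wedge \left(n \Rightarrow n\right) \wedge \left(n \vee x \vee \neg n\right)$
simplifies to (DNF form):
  $n$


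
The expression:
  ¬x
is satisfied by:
  {x: False}


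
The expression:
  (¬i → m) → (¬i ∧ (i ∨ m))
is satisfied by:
  {i: False}


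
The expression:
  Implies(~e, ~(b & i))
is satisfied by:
  {e: True, b: False, i: False}
  {e: False, b: False, i: False}
  {i: True, e: True, b: False}
  {i: True, e: False, b: False}
  {b: True, e: True, i: False}
  {b: True, e: False, i: False}
  {b: True, i: True, e: True}


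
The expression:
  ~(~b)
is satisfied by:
  {b: True}


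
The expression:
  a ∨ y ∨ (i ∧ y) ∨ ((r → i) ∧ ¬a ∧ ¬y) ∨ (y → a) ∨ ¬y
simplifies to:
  True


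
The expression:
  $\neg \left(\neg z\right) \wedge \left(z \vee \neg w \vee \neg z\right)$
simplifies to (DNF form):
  $z$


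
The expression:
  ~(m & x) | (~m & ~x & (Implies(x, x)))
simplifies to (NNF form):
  ~m | ~x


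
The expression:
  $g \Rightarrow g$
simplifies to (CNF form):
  $\text{True}$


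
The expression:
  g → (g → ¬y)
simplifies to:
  ¬g ∨ ¬y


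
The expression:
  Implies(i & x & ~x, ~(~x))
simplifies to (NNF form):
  True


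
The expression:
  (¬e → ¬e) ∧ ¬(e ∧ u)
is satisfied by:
  {u: False, e: False}
  {e: True, u: False}
  {u: True, e: False}


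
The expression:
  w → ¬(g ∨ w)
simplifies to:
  ¬w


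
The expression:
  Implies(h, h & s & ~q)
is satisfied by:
  {s: True, h: False, q: False}
  {s: False, h: False, q: False}
  {q: True, s: True, h: False}
  {q: True, s: False, h: False}
  {h: True, s: True, q: False}


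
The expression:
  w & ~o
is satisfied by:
  {w: True, o: False}


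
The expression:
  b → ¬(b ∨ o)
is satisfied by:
  {b: False}


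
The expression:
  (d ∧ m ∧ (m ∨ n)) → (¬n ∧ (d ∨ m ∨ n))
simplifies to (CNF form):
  ¬d ∨ ¬m ∨ ¬n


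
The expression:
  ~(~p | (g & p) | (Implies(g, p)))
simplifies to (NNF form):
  False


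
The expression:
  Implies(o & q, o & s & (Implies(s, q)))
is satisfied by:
  {s: True, o: False, q: False}
  {o: False, q: False, s: False}
  {q: True, s: True, o: False}
  {q: True, o: False, s: False}
  {s: True, o: True, q: False}
  {o: True, s: False, q: False}
  {q: True, o: True, s: True}


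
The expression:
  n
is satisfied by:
  {n: True}


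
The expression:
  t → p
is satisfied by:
  {p: True, t: False}
  {t: False, p: False}
  {t: True, p: True}


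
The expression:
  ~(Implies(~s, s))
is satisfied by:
  {s: False}


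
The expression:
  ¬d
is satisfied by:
  {d: False}


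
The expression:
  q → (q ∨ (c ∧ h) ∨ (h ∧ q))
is always true.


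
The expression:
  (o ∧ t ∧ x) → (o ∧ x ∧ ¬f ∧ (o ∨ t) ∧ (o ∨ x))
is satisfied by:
  {o: False, t: False, x: False, f: False}
  {f: True, o: False, t: False, x: False}
  {x: True, o: False, t: False, f: False}
  {f: True, x: True, o: False, t: False}
  {t: True, f: False, o: False, x: False}
  {f: True, t: True, o: False, x: False}
  {x: True, t: True, f: False, o: False}
  {f: True, x: True, t: True, o: False}
  {o: True, x: False, t: False, f: False}
  {f: True, o: True, x: False, t: False}
  {x: True, o: True, f: False, t: False}
  {f: True, x: True, o: True, t: False}
  {t: True, o: True, x: False, f: False}
  {f: True, t: True, o: True, x: False}
  {x: True, t: True, o: True, f: False}


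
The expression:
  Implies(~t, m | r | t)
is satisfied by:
  {r: True, t: True, m: True}
  {r: True, t: True, m: False}
  {r: True, m: True, t: False}
  {r: True, m: False, t: False}
  {t: True, m: True, r: False}
  {t: True, m: False, r: False}
  {m: True, t: False, r: False}


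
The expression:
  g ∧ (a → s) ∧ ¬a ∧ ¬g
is never true.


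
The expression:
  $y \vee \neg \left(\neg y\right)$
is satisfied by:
  {y: True}


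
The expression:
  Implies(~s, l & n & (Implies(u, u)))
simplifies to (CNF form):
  (l | s) & (n | s)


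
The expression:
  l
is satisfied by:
  {l: True}


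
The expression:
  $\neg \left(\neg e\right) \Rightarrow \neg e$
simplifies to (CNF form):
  $\neg e$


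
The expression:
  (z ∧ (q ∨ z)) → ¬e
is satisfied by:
  {e: False, z: False}
  {z: True, e: False}
  {e: True, z: False}


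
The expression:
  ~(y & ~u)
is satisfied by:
  {u: True, y: False}
  {y: False, u: False}
  {y: True, u: True}


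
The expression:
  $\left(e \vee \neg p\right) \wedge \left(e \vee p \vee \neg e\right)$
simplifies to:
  $e \vee \neg p$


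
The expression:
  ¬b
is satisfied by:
  {b: False}


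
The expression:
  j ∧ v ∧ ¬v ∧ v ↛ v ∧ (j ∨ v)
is never true.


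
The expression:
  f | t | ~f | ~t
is always true.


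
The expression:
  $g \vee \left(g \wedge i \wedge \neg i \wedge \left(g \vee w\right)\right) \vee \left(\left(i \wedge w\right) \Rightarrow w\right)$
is always true.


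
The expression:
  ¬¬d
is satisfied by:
  {d: True}


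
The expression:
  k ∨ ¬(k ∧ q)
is always true.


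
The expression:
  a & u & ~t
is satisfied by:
  {a: True, u: True, t: False}


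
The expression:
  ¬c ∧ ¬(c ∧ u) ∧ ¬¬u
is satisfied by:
  {u: True, c: False}


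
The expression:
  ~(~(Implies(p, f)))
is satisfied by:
  {f: True, p: False}
  {p: False, f: False}
  {p: True, f: True}


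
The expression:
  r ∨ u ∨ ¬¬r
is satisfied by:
  {r: True, u: True}
  {r: True, u: False}
  {u: True, r: False}


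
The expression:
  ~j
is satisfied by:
  {j: False}


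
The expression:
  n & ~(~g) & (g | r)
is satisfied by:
  {g: True, n: True}


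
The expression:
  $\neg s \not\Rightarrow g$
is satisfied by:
  {g: False, s: False}


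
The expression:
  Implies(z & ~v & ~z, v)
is always true.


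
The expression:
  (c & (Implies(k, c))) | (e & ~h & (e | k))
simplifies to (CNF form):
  (c | e) & (c | ~h)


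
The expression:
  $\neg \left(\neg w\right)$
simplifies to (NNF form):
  $w$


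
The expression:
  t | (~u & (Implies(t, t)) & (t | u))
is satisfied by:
  {t: True}


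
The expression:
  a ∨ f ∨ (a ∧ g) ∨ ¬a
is always true.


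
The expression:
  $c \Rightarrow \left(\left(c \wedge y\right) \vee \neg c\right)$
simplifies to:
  $y \vee \neg c$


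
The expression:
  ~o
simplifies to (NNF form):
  ~o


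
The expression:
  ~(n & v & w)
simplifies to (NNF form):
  ~n | ~v | ~w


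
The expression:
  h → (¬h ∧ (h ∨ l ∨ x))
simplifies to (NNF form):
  ¬h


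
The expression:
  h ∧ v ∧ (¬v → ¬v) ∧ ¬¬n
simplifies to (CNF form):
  h ∧ n ∧ v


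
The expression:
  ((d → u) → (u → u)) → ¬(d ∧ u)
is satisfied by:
  {u: False, d: False}
  {d: True, u: False}
  {u: True, d: False}


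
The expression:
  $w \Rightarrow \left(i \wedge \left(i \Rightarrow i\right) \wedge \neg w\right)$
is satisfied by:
  {w: False}


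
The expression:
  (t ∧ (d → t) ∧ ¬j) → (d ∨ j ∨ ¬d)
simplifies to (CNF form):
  True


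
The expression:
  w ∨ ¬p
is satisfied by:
  {w: True, p: False}
  {p: False, w: False}
  {p: True, w: True}


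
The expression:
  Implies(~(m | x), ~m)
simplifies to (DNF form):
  True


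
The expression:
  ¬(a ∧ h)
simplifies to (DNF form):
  ¬a ∨ ¬h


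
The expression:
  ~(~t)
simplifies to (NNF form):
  t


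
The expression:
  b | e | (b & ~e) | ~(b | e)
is always true.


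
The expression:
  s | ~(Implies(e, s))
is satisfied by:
  {e: True, s: True}
  {e: True, s: False}
  {s: True, e: False}


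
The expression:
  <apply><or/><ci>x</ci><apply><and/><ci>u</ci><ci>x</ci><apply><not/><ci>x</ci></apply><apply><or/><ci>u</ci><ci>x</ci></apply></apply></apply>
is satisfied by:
  {x: True}


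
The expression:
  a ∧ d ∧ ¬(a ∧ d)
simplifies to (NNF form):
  False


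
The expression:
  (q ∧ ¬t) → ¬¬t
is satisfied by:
  {t: True, q: False}
  {q: False, t: False}
  {q: True, t: True}


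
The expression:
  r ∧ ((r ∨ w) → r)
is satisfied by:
  {r: True}


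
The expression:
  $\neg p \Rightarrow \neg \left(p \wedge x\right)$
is always true.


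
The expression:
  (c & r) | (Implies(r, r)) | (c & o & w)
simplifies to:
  True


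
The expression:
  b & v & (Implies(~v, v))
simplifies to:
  b & v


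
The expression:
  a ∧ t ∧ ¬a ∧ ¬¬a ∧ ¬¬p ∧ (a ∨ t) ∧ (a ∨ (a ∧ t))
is never true.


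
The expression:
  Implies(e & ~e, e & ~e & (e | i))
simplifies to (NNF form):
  True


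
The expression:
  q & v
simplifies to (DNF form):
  q & v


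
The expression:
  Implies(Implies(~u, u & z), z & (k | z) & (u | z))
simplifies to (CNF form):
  z | ~u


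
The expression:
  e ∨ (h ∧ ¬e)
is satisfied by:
  {e: True, h: True}
  {e: True, h: False}
  {h: True, e: False}


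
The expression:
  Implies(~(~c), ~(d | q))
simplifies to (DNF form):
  ~c | (~d & ~q)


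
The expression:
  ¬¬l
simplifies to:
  l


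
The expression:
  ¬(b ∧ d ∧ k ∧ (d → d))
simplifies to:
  ¬b ∨ ¬d ∨ ¬k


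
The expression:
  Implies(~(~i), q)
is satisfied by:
  {q: True, i: False}
  {i: False, q: False}
  {i: True, q: True}


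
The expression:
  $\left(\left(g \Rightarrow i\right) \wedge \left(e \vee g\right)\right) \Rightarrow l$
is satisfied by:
  {l: True, g: False, e: False, i: False}
  {i: True, l: True, g: False, e: False}
  {l: True, e: True, g: False, i: False}
  {i: True, l: True, e: True, g: False}
  {l: True, g: True, e: False, i: False}
  {l: True, i: True, g: True, e: False}
  {l: True, e: True, g: True, i: False}
  {i: True, l: True, e: True, g: True}
  {i: False, g: False, e: False, l: False}
  {i: True, g: False, e: False, l: False}
  {g: True, i: False, e: False, l: False}
  {e: True, g: True, i: False, l: False}


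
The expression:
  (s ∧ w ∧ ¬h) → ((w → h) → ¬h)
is always true.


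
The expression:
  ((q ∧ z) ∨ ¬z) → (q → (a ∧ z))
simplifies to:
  (a ∧ z) ∨ ¬q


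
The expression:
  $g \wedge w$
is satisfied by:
  {w: True, g: True}


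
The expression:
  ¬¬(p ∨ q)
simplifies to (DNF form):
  p ∨ q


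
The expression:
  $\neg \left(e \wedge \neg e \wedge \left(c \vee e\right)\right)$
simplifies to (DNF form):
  $\text{True}$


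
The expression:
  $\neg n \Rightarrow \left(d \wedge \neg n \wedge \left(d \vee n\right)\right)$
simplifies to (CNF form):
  $d \vee n$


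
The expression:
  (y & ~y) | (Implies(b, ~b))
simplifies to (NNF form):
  ~b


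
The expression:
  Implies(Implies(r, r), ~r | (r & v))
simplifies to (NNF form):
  v | ~r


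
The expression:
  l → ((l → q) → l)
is always true.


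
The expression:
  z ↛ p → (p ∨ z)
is always true.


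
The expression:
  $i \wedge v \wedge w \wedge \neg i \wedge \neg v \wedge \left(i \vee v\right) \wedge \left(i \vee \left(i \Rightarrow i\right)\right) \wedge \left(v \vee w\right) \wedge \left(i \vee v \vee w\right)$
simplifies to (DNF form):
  $\text{False}$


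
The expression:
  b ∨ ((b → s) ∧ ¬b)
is always true.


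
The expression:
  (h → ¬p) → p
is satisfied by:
  {p: True}


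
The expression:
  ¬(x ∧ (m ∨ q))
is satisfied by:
  {m: False, x: False, q: False}
  {q: True, m: False, x: False}
  {m: True, q: False, x: False}
  {q: True, m: True, x: False}
  {x: True, q: False, m: False}


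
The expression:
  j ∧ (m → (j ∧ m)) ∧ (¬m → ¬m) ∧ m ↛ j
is never true.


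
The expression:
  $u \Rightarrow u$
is always true.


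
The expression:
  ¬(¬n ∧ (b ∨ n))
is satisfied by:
  {n: True, b: False}
  {b: False, n: False}
  {b: True, n: True}


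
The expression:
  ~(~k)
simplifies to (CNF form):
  k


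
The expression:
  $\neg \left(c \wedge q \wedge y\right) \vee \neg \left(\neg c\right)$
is always true.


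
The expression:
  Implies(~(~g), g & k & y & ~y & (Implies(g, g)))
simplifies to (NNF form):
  ~g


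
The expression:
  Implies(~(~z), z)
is always true.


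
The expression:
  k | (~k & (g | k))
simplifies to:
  g | k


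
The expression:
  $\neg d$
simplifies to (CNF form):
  $\neg d$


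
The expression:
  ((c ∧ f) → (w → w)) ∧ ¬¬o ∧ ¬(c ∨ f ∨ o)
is never true.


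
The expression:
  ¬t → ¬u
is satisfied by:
  {t: True, u: False}
  {u: False, t: False}
  {u: True, t: True}


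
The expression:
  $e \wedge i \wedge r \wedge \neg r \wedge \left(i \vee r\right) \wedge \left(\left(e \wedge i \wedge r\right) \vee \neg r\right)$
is never true.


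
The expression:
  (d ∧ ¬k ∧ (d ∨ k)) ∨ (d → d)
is always true.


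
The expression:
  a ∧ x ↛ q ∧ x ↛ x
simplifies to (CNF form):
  False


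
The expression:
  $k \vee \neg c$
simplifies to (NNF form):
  $k \vee \neg c$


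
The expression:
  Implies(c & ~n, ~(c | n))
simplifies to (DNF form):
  n | ~c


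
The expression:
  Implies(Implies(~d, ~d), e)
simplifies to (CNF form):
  e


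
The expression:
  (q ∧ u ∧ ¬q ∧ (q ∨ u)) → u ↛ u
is always true.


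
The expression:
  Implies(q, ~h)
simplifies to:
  ~h | ~q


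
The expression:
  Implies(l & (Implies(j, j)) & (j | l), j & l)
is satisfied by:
  {j: True, l: False}
  {l: False, j: False}
  {l: True, j: True}


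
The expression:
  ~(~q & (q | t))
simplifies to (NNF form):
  q | ~t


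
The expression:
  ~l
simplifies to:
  ~l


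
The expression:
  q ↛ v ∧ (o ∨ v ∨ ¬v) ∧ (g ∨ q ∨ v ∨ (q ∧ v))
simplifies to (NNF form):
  q ∧ ¬v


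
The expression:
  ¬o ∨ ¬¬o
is always true.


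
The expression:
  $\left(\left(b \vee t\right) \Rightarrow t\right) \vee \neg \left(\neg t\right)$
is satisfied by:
  {t: True, b: False}
  {b: False, t: False}
  {b: True, t: True}


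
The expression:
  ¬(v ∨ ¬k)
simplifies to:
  k ∧ ¬v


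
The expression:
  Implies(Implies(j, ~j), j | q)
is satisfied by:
  {q: True, j: True}
  {q: True, j: False}
  {j: True, q: False}


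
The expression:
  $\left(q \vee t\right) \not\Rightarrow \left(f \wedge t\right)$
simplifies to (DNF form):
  $\left(q \wedge \neg t\right) \vee \left(t \wedge \neg f\right)$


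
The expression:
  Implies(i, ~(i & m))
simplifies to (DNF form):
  ~i | ~m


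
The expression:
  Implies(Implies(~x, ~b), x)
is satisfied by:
  {b: True, x: True}
  {b: True, x: False}
  {x: True, b: False}


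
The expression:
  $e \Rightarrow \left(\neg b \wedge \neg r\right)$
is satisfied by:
  {r: False, e: False, b: False}
  {b: True, r: False, e: False}
  {r: True, b: False, e: False}
  {b: True, r: True, e: False}
  {e: True, b: False, r: False}


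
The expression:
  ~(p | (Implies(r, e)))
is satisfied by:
  {r: True, e: False, p: False}


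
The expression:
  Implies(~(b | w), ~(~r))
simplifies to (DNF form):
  b | r | w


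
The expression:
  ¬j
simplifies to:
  ¬j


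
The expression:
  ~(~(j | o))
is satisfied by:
  {o: True, j: True}
  {o: True, j: False}
  {j: True, o: False}


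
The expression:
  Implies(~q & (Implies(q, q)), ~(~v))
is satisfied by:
  {q: True, v: True}
  {q: True, v: False}
  {v: True, q: False}


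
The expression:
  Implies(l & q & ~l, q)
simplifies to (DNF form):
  True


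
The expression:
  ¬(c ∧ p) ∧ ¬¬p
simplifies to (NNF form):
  p ∧ ¬c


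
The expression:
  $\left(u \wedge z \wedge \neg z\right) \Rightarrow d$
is always true.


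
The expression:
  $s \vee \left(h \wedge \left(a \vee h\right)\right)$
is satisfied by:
  {s: True, h: True}
  {s: True, h: False}
  {h: True, s: False}


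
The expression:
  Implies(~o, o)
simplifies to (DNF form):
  o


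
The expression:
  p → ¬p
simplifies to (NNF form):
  ¬p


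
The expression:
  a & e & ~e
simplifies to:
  False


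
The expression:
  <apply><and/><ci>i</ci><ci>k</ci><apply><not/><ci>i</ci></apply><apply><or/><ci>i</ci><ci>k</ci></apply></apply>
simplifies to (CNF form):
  <false/>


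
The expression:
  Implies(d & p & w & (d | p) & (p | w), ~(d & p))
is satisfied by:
  {p: False, d: False, w: False}
  {w: True, p: False, d: False}
  {d: True, p: False, w: False}
  {w: True, d: True, p: False}
  {p: True, w: False, d: False}
  {w: True, p: True, d: False}
  {d: True, p: True, w: False}


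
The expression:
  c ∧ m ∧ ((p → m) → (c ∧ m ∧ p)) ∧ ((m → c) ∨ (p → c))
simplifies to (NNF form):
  c ∧ m ∧ p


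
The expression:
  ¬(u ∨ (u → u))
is never true.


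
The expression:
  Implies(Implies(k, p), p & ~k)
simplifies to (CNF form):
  (k | p) & (k | ~k) & (p | ~p) & (~k | ~p)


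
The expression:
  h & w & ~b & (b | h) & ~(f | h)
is never true.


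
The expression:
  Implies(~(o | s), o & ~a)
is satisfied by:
  {o: True, s: True}
  {o: True, s: False}
  {s: True, o: False}


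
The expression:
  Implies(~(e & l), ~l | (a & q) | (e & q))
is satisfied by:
  {q: True, e: True, a: True, l: False}
  {q: True, e: True, a: False, l: False}
  {e: True, a: True, l: False, q: False}
  {e: True, a: False, l: False, q: False}
  {q: True, a: True, l: False, e: False}
  {q: True, a: False, l: False, e: False}
  {a: True, q: False, l: False, e: False}
  {a: False, q: False, l: False, e: False}
  {q: True, e: True, l: True, a: True}
  {q: True, e: True, l: True, a: False}
  {e: True, l: True, a: True, q: False}
  {e: True, l: True, a: False, q: False}
  {q: True, l: True, a: True, e: False}


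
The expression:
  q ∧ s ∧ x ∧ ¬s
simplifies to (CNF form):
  False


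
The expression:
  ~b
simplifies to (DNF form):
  ~b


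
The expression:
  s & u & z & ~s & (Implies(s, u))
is never true.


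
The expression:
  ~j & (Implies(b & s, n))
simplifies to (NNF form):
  ~j & (n | ~b | ~s)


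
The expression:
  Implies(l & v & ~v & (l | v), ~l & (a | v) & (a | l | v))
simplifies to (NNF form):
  True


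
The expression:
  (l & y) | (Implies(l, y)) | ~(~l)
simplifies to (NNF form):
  True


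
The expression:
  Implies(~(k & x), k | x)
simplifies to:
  k | x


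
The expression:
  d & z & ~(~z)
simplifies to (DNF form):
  d & z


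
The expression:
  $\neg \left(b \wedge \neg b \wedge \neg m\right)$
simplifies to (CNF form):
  $\text{True}$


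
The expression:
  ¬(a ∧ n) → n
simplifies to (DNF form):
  n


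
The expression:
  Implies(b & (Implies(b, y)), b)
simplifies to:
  True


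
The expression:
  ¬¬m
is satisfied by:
  {m: True}


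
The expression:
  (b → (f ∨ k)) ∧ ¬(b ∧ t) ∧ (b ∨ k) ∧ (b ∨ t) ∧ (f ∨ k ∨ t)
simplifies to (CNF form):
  (b ∨ k) ∧ (b ∨ t) ∧ (f ∨ k) ∧ (¬b ∨ ¬t)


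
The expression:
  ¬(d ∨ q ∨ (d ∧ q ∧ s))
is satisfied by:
  {q: False, d: False}


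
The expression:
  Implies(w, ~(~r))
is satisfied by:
  {r: True, w: False}
  {w: False, r: False}
  {w: True, r: True}


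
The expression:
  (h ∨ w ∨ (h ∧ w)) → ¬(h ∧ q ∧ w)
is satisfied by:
  {w: False, q: False, h: False}
  {h: True, w: False, q: False}
  {q: True, w: False, h: False}
  {h: True, q: True, w: False}
  {w: True, h: False, q: False}
  {h: True, w: True, q: False}
  {q: True, w: True, h: False}


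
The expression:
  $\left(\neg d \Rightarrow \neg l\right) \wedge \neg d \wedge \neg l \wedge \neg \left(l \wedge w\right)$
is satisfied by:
  {d: False, l: False}


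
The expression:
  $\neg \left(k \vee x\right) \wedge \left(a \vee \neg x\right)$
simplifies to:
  $\neg k \wedge \neg x$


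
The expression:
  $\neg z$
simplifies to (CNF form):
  $\neg z$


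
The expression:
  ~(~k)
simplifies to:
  k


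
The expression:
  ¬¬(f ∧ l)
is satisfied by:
  {f: True, l: True}


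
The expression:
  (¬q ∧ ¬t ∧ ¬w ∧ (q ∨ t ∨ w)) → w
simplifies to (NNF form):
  True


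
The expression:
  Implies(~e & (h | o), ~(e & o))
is always true.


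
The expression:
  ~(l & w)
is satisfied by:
  {l: False, w: False}
  {w: True, l: False}
  {l: True, w: False}


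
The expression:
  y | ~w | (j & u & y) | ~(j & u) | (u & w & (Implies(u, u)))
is always true.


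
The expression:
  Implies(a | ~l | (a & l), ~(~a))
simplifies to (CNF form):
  a | l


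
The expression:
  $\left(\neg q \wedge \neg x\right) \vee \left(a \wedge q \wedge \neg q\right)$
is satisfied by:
  {q: False, x: False}


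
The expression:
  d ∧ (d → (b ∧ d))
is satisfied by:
  {b: True, d: True}


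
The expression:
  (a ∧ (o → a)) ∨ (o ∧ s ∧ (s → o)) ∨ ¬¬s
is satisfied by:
  {a: True, s: True}
  {a: True, s: False}
  {s: True, a: False}


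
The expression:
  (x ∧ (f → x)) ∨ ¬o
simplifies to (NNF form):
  x ∨ ¬o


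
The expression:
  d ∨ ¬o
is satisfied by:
  {d: True, o: False}
  {o: False, d: False}
  {o: True, d: True}


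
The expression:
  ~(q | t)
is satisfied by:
  {q: False, t: False}


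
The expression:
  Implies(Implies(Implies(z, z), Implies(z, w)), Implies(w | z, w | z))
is always true.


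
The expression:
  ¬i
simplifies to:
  ¬i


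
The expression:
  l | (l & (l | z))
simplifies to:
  l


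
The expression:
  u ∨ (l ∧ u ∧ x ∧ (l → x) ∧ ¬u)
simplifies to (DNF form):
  u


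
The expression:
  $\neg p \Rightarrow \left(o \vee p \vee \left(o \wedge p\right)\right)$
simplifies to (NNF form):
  $o \vee p$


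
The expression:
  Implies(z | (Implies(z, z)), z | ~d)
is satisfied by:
  {z: True, d: False}
  {d: False, z: False}
  {d: True, z: True}


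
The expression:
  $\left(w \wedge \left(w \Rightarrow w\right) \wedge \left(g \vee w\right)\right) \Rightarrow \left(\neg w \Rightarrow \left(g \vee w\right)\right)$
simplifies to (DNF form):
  $\text{True}$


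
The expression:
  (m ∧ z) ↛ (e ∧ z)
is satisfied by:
  {z: True, m: True, e: False}


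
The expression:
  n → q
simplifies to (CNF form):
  q ∨ ¬n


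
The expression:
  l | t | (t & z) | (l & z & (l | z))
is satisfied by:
  {t: True, l: True}
  {t: True, l: False}
  {l: True, t: False}


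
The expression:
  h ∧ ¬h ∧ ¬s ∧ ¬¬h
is never true.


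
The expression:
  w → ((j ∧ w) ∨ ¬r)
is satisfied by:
  {j: True, w: False, r: False}
  {w: False, r: False, j: False}
  {j: True, r: True, w: False}
  {r: True, w: False, j: False}
  {j: True, w: True, r: False}
  {w: True, j: False, r: False}
  {j: True, r: True, w: True}


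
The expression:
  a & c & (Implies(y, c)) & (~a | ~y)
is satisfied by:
  {a: True, c: True, y: False}


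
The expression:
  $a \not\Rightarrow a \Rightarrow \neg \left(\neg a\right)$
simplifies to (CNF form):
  $\text{True}$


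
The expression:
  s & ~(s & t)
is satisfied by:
  {s: True, t: False}


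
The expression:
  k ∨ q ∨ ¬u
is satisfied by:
  {k: True, q: True, u: False}
  {k: True, u: False, q: False}
  {q: True, u: False, k: False}
  {q: False, u: False, k: False}
  {k: True, q: True, u: True}
  {k: True, u: True, q: False}
  {q: True, u: True, k: False}


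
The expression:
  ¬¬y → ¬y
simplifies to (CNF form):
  ¬y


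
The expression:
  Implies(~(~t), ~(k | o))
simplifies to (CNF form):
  (~k | ~t) & (~o | ~t)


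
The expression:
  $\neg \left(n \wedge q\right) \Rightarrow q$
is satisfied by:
  {q: True}


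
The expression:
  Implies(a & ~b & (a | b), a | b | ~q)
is always true.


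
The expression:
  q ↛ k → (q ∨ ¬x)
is always true.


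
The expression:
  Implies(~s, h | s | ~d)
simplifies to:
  h | s | ~d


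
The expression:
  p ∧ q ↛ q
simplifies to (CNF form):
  False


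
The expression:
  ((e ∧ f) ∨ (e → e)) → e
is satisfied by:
  {e: True}


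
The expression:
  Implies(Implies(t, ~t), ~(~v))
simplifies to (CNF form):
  t | v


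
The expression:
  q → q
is always true.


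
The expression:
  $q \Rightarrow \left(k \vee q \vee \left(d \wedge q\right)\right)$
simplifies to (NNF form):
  $\text{True}$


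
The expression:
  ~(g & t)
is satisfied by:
  {g: False, t: False}
  {t: True, g: False}
  {g: True, t: False}


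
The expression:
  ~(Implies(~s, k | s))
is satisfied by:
  {k: False, s: False}


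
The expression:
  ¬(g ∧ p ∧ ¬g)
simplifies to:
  True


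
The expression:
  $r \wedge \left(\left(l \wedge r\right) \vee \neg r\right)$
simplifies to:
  $l \wedge r$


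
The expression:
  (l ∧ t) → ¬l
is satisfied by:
  {l: False, t: False}
  {t: True, l: False}
  {l: True, t: False}


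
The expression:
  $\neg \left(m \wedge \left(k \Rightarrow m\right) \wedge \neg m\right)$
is always true.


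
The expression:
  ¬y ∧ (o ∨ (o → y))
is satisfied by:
  {y: False}


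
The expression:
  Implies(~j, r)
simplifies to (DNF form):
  j | r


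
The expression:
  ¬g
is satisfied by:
  {g: False}


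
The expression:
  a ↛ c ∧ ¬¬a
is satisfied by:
  {a: True, c: False}


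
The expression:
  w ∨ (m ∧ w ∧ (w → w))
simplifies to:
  w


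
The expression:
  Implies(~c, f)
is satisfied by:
  {c: True, f: True}
  {c: True, f: False}
  {f: True, c: False}


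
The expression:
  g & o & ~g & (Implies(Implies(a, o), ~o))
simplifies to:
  False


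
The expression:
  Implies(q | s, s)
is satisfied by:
  {s: True, q: False}
  {q: False, s: False}
  {q: True, s: True}


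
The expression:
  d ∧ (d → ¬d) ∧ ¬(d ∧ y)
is never true.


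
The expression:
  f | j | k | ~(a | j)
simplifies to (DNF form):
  f | j | k | ~a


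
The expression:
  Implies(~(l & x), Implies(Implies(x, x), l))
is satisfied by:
  {l: True}


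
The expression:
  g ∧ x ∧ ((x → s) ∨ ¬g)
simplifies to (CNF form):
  g ∧ s ∧ x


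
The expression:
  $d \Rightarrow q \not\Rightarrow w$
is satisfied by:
  {q: True, d: False, w: False}
  {q: False, d: False, w: False}
  {w: True, q: True, d: False}
  {w: True, q: False, d: False}
  {d: True, q: True, w: False}


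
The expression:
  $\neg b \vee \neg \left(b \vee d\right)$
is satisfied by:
  {b: False}


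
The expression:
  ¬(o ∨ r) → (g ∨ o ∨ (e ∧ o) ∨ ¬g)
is always true.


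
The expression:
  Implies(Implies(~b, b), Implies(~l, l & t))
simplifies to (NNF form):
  l | ~b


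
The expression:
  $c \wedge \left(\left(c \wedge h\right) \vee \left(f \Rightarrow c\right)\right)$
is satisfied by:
  {c: True}


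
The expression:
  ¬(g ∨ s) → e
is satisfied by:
  {e: True, s: True, g: True}
  {e: True, s: True, g: False}
  {e: True, g: True, s: False}
  {e: True, g: False, s: False}
  {s: True, g: True, e: False}
  {s: True, g: False, e: False}
  {g: True, s: False, e: False}
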